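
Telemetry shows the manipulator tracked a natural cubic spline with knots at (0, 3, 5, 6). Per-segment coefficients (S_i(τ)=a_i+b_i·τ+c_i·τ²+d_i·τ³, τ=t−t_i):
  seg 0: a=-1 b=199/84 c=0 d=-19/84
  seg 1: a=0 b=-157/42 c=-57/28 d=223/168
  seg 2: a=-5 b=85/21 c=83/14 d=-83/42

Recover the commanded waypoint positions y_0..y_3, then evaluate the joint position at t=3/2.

y_0 = S_0(0) = a_0 = -1
y_1 = S_1(0) = a_1 = 0
y_2 = S_2(0) = a_2 = -5
y_3 = S_2(1) = 3
t_q=3/2 is in segment 0 (τ=3/2); S_0(τ)=401/224

y_0=-1 y_1=0 y_2=-5 y_3=3
S(3/2) = 401/224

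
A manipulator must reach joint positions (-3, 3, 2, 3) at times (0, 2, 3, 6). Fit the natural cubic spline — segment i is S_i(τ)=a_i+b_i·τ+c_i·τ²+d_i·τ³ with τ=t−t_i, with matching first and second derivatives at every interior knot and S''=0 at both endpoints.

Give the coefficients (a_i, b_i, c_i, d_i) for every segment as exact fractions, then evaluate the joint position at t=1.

Δ: Δ0=3, Δ1=-1, Δ2=1/3
row 1: diag=6, rhs=-24; c'=1/6, d'=-4
row 2: denom=8−1·1/6=47/6; d'=(8−1·-4)/(47/6)=72/47
back: M2=72/47
back: M1=-4−1/6·72/47=-200/47
M: M0=0, M1=-200/47, M2=72/47, M3=0
seg 0: a=-3, c=M0/2=0, d=(M1−M0)/(6·2)=-50/141, b=Δ0−h0·(2M0+M1)/6=623/141
seg 1: a=3, c=M1/2=-100/47, d=(M2−M1)/(6·1)=136/141, b=Δ1−h1·(2M1+M2)/6=23/141
seg 2: a=2, c=M2/2=36/47, d=(M3−M2)/(6·3)=-4/47, b=Δ2−h2·(2M2+M3)/6=-169/141
t_q=1 → seg 0, τ=1; S=-3+623/141·τ+0·τ²+-50/141·τ³=50/47

  seg 0: a=-3 b=623/141 c=0 d=-50/141
  seg 1: a=3 b=23/141 c=-100/47 d=136/141
  seg 2: a=2 b=-169/141 c=36/47 d=-4/47
S(1) = 50/47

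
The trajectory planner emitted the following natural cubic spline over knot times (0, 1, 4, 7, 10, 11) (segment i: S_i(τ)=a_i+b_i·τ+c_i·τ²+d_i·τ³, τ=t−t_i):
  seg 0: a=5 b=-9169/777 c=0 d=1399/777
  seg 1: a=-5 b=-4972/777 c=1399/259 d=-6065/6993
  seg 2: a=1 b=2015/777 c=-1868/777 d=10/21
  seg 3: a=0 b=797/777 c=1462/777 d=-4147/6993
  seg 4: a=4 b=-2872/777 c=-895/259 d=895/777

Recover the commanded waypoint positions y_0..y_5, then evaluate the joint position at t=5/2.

y_0 = S_0(0) = a_0 = 5
y_1 = S_1(0) = a_1 = -5
y_2 = S_2(0) = a_2 = 1
y_3 = S_3(0) = a_3 = 0
y_4 = S_4(0) = a_4 = 4
y_5 = S_4(1) = -2
t_q=5/2 is in segment 1 (τ=3/2); S_1(τ)=-11131/2072

y_0=5 y_1=-5 y_2=1 y_3=0 y_4=4 y_5=-2
S(5/2) = -11131/2072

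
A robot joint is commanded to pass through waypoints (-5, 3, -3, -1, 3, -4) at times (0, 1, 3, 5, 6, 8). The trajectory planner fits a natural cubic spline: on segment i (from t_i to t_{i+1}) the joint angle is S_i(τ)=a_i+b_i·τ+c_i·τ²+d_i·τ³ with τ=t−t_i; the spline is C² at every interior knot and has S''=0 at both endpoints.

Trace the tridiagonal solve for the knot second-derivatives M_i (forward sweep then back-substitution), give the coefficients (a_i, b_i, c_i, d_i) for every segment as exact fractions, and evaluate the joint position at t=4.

  seg 0: a=-5 b=7081/698 c=0 d=-1497/698
  seg 1: a=3 b=1295/349 c=-4491/698 d=2149/1396
  seg 2: a=-3 b=-1240/349 c=978/349 d=-367/1396
  seg 3: a=-1 b=1571/349 c=855/698 d=-1205/698
  seg 4: a=3 b=1237/698 c=-1380/349 d=230/349
S(4) = -5603/1396

Δ: Δ0=8, Δ1=-3, Δ2=1, Δ3=4, Δ4=-7/2
row 1: diag=6, rhs=-66; c'=1/3, d'=-11
row 2: denom=8−2·1/3=22/3; d'=(24−2·-11)/(22/3)=69/11
row 3: denom=6−2·3/11=60/11; d'=(18−2·69/11)/(60/11)=1
row 4: denom=6−1·11/60=349/60; d'=(-45−1·1)/(349/60)=-2760/349
back: M4=-2760/349
back: M3=1−11/60·-2760/349=855/349
back: M2=69/11−3/11·855/349=1956/349
back: M1=-11−1/3·1956/349=-4491/349
M: M0=0, M1=-4491/349, M2=1956/349, M3=855/349, M4=-2760/349, M5=0
seg 0: a=-5, c=M0/2=0, d=(M1−M0)/(6·1)=-1497/698, b=Δ0−h0·(2M0+M1)/6=7081/698
seg 1: a=3, c=M1/2=-4491/698, d=(M2−M1)/(6·2)=2149/1396, b=Δ1−h1·(2M1+M2)/6=1295/349
seg 2: a=-3, c=M2/2=978/349, d=(M3−M2)/(6·2)=-367/1396, b=Δ2−h2·(2M2+M3)/6=-1240/349
seg 3: a=-1, c=M3/2=855/698, d=(M4−M3)/(6·1)=-1205/698, b=Δ3−h3·(2M3+M4)/6=1571/349
seg 4: a=3, c=M4/2=-1380/349, d=(M5−M4)/(6·2)=230/349, b=Δ4−h4·(2M4+M5)/6=1237/698
t_q=4 → seg 2, τ=1; S=-3+-1240/349·τ+978/349·τ²+-367/1396·τ³=-5603/1396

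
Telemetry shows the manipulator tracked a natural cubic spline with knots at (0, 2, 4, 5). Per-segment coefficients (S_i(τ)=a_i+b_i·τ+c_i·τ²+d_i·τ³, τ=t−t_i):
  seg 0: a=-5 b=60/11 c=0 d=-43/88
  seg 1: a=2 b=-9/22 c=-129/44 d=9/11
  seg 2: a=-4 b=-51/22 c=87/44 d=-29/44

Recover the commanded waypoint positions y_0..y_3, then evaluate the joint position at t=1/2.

y_0 = S_0(0) = a_0 = -5
y_1 = S_1(0) = a_1 = 2
y_2 = S_2(0) = a_2 = -4
y_3 = S_2(1) = -5
t_q=1/2 is in segment 0 (τ=1/2); S_0(τ)=-1643/704

y_0=-5 y_1=2 y_2=-4 y_3=-5
S(1/2) = -1643/704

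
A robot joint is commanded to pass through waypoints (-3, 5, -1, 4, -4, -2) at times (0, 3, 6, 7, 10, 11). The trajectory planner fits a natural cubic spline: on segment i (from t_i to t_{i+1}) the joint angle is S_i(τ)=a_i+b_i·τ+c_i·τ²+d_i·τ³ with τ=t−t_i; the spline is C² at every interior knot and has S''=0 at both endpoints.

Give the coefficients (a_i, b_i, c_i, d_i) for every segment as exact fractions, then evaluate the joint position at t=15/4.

  seg 0: a=-3 b=7565/1563 c=0 d=-3397/14067
  seg 1: a=5 b=-2626/1563 c=-3397/1563 d=9691/14067
  seg 2: a=-1 b=6065/1563 c=2098/521 d=-4544/1563
  seg 3: a=4 b=5021/1563 c=-2446/521 d=475/521
  seg 4: a=-4 b=-532/1563 c=1829/521 d=-1829/1563
S(15/4) = 93631/33344

Δ: Δ0=8/3, Δ1=-2, Δ2=5, Δ3=-8/3, Δ4=2
row 1: diag=12, rhs=-28; c'=1/4, d'=-7/3
row 2: denom=8−3·1/4=29/4; d'=(42−3·-7/3)/(29/4)=196/29
row 3: denom=8−1·4/29=228/29; d'=(-46−1·196/29)/(228/29)=-255/38
row 4: denom=8−3·29/76=521/76; d'=(28−3·-255/38)/(521/76)=3658/521
back: M4=3658/521
back: M3=-255/38−29/76·3658/521=-4892/521
back: M2=196/29−4/29·-4892/521=4196/521
back: M1=-7/3−1/4·4196/521=-6794/1563
M: M0=0, M1=-6794/1563, M2=4196/521, M3=-4892/521, M4=3658/521, M5=0
seg 0: a=-3, c=M0/2=0, d=(M1−M0)/(6·3)=-3397/14067, b=Δ0−h0·(2M0+M1)/6=7565/1563
seg 1: a=5, c=M1/2=-3397/1563, d=(M2−M1)/(6·3)=9691/14067, b=Δ1−h1·(2M1+M2)/6=-2626/1563
seg 2: a=-1, c=M2/2=2098/521, d=(M3−M2)/(6·1)=-4544/1563, b=Δ2−h2·(2M2+M3)/6=6065/1563
seg 3: a=4, c=M3/2=-2446/521, d=(M4−M3)/(6·3)=475/521, b=Δ3−h3·(2M3+M4)/6=5021/1563
seg 4: a=-4, c=M4/2=1829/521, d=(M5−M4)/(6·1)=-1829/1563, b=Δ4−h4·(2M4+M5)/6=-532/1563
t_q=15/4 → seg 1, τ=3/4; S=5+-2626/1563·τ+-3397/1563·τ²+9691/14067·τ³=93631/33344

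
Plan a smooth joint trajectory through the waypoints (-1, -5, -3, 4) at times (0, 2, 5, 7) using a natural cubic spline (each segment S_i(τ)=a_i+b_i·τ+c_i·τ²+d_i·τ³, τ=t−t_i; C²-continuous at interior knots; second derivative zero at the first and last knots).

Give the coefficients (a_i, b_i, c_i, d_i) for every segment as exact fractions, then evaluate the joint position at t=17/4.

  seg 0: a=-1 b=-655/273 c=0 d=109/1092
  seg 1: a=-5 b=-328/273 c=109/182 d=1/126
  seg 2: a=-3 b=1423/546 c=61/91 d=-61/546
S(17/4) = -53359/11648

Δ: Δ0=-2, Δ1=2/3, Δ2=7/2
row 1: diag=10, rhs=16; c'=3/10, d'=8/5
row 2: denom=10−3·3/10=91/10; d'=(17−3·8/5)/(91/10)=122/91
back: M2=122/91
back: M1=8/5−3/10·122/91=109/91
M: M0=0, M1=109/91, M2=122/91, M3=0
seg 0: a=-1, c=M0/2=0, d=(M1−M0)/(6·2)=109/1092, b=Δ0−h0·(2M0+M1)/6=-655/273
seg 1: a=-5, c=M1/2=109/182, d=(M2−M1)/(6·3)=1/126, b=Δ1−h1·(2M1+M2)/6=-328/273
seg 2: a=-3, c=M2/2=61/91, d=(M3−M2)/(6·2)=-61/546, b=Δ2−h2·(2M2+M3)/6=1423/546
t_q=17/4 → seg 1, τ=9/4; S=-5+-328/273·τ+109/182·τ²+1/126·τ³=-53359/11648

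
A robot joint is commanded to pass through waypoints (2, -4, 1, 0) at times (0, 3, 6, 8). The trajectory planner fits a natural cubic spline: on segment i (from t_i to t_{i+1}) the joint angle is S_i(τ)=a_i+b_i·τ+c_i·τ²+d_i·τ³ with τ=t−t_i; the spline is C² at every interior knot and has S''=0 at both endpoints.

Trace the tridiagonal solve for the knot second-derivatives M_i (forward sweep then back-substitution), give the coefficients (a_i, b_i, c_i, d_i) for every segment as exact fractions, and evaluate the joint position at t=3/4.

Δ: Δ0=-2, Δ1=5/3, Δ2=-1/2
row 1: diag=12, rhs=22; c'=1/4, d'=11/6
row 2: denom=10−3·1/4=37/4; d'=(-13−3·11/6)/(37/4)=-2
back: M2=-2
back: M1=11/6−1/4·-2=7/3
M: M0=0, M1=7/3, M2=-2, M3=0
seg 0: a=2, c=M0/2=0, d=(M1−M0)/(6·3)=7/54, b=Δ0−h0·(2M0+M1)/6=-19/6
seg 1: a=-4, c=M1/2=7/6, d=(M2−M1)/(6·3)=-13/54, b=Δ1−h1·(2M1+M2)/6=1/3
seg 2: a=1, c=M2/2=-1, d=(M3−M2)/(6·2)=1/6, b=Δ2−h2·(2M2+M3)/6=5/6
t_q=3/4 → seg 0, τ=3/4; S=2+-19/6·τ+0·τ²+7/54·τ³=-41/128

  seg 0: a=2 b=-19/6 c=0 d=7/54
  seg 1: a=-4 b=1/3 c=7/6 d=-13/54
  seg 2: a=1 b=5/6 c=-1 d=1/6
S(3/4) = -41/128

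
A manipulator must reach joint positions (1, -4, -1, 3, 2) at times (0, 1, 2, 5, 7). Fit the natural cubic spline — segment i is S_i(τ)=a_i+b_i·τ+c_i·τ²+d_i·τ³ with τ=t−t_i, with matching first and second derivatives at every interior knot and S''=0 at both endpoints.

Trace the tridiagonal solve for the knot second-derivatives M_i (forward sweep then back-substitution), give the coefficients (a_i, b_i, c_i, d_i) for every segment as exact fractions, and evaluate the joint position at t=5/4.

  seg 0: a=1 b=-11695/1644 c=0 d=3475/1644
  seg 1: a=-4 b=-635/822 c=3475/548 d=-4223/1644
  seg 2: a=-1 b=6911/1644 c=-187/137 d=671/4932
  seg 3: a=3 b=-257/822 c=-77/548 d=77/3288
S(5/4) = -134569/35072

Δ: Δ0=-5, Δ1=3, Δ2=4/3, Δ3=-1/2
row 1: diag=4, rhs=48; c'=1/4, d'=12
row 2: denom=8−1·1/4=31/4; d'=(-10−1·12)/(31/4)=-88/31
row 3: denom=10−3·12/31=274/31; d'=(-11−3·-88/31)/(274/31)=-77/274
back: M3=-77/274
back: M2=-88/31−12/31·-77/274=-374/137
back: M1=12−1/4·-374/137=3475/274
M: M0=0, M1=3475/274, M2=-374/137, M3=-77/274, M4=0
seg 0: a=1, c=M0/2=0, d=(M1−M0)/(6·1)=3475/1644, b=Δ0−h0·(2M0+M1)/6=-11695/1644
seg 1: a=-4, c=M1/2=3475/548, d=(M2−M1)/(6·1)=-4223/1644, b=Δ1−h1·(2M1+M2)/6=-635/822
seg 2: a=-1, c=M2/2=-187/137, d=(M3−M2)/(6·3)=671/4932, b=Δ2−h2·(2M2+M3)/6=6911/1644
seg 3: a=3, c=M3/2=-77/548, d=(M4−M3)/(6·2)=77/3288, b=Δ3−h3·(2M3+M4)/6=-257/822
t_q=5/4 → seg 1, τ=1/4; S=-4+-635/822·τ+3475/548·τ²+-4223/1644·τ³=-134569/35072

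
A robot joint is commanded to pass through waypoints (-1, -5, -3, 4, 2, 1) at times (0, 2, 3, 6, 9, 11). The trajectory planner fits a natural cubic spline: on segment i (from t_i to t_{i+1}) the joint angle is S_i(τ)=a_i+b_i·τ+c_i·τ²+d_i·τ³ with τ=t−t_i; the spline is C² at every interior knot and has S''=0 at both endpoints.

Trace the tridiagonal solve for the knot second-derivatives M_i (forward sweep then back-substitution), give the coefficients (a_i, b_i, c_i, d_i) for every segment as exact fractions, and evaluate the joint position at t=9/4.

Δ: Δ0=-2, Δ1=2, Δ2=7/3, Δ3=-2/3, Δ4=-1/2
row 1: diag=6, rhs=24; c'=1/6, d'=4
row 2: denom=8−1·1/6=47/6; d'=(2−1·4)/(47/6)=-12/47
row 3: denom=12−3·18/47=510/47; d'=(-18−3·-12/47)/(510/47)=-27/17
row 4: denom=10−3·47/170=1559/170; d'=(1−3·-27/17)/(1559/170)=980/1559
back: M4=980/1559
back: M3=-27/17−47/170·980/1559=-2747/1559
back: M2=-12/47−18/47·-2747/1559=654/1559
back: M1=4−1/6·654/1559=6127/1559
M: M0=0, M1=6127/1559, M2=654/1559, M3=-2747/1559, M4=980/1559, M5=0
seg 0: a=-1, c=M0/2=0, d=(M1−M0)/(6·2)=6127/18708, b=Δ0−h0·(2M0+M1)/6=-15481/4677
seg 1: a=-5, c=M1/2=6127/3118, d=(M2−M1)/(6·1)=-5473/9354, b=Δ1−h1·(2M1+M2)/6=2900/4677
seg 2: a=-3, c=M2/2=327/1559, d=(M3−M2)/(6·3)=-3401/28062, b=Δ2−h2·(2M2+M3)/6=26143/9354
seg 3: a=4, c=M3/2=-2747/3118, d=(M4−M3)/(6·3)=3727/28062, b=Δ3−h3·(2M3+M4)/6=3653/4677
seg 4: a=2, c=M4/2=490/1559, d=(M5−M4)/(6·2)=-245/4677, b=Δ4−h4·(2M4+M5)/6=-8597/9354
t_q=9/4 → seg 1, τ=1/4; S=-5+2900/4677·τ+6127/3118·τ²+-5473/9354·τ³=-944143/199552

  seg 0: a=-1 b=-15481/4677 c=0 d=6127/18708
  seg 1: a=-5 b=2900/4677 c=6127/3118 d=-5473/9354
  seg 2: a=-3 b=26143/9354 c=327/1559 d=-3401/28062
  seg 3: a=4 b=3653/4677 c=-2747/3118 d=3727/28062
  seg 4: a=2 b=-8597/9354 c=490/1559 d=-245/4677
S(9/4) = -944143/199552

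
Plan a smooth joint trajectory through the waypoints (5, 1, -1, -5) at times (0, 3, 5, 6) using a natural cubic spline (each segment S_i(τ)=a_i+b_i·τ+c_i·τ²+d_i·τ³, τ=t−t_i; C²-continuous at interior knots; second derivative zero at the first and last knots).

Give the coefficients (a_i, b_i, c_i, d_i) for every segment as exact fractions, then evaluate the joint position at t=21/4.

Δ: Δ0=-4/3, Δ1=-1, Δ2=-4
row 1: diag=10, rhs=2; c'=1/5, d'=1/5
row 2: denom=6−2·1/5=28/5; d'=(-18−2·1/5)/(28/5)=-23/7
back: M2=-23/7
back: M1=1/5−1/5·-23/7=6/7
M: M0=0, M1=6/7, M2=-23/7, M3=0
seg 0: a=5, c=M0/2=0, d=(M1−M0)/(6·3)=1/21, b=Δ0−h0·(2M0+M1)/6=-37/21
seg 1: a=1, c=M1/2=3/7, d=(M2−M1)/(6·2)=-29/84, b=Δ1−h1·(2M1+M2)/6=-10/21
seg 2: a=-1, c=M2/2=-23/14, d=(M3−M2)/(6·1)=23/42, b=Δ2−h2·(2M2+M3)/6=-61/21
t_q=21/4 → seg 2, τ=1/4; S=-1+-61/21·τ+-23/14·τ²+23/42·τ³=-233/128

  seg 0: a=5 b=-37/21 c=0 d=1/21
  seg 1: a=1 b=-10/21 c=3/7 d=-29/84
  seg 2: a=-1 b=-61/21 c=-23/14 d=23/42
S(21/4) = -233/128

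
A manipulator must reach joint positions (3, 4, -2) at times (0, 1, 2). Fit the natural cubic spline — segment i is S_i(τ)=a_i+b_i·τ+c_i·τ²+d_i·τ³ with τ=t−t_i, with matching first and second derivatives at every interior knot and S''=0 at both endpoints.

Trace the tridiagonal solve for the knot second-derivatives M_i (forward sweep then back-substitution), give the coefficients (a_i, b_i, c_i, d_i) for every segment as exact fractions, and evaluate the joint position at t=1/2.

Δ: Δ0=1, Δ1=-6
row 1: diag=4, rhs=-42; c'=1/4, d'=-21/2
back: M1=-21/2
M: M0=0, M1=-21/2, M2=0
seg 0: a=3, c=M0/2=0, d=(M1−M0)/(6·1)=-7/4, b=Δ0−h0·(2M0+M1)/6=11/4
seg 1: a=4, c=M1/2=-21/4, d=(M2−M1)/(6·1)=7/4, b=Δ1−h1·(2M1+M2)/6=-5/2
t_q=1/2 → seg 0, τ=1/2; S=3+11/4·τ+0·τ²+-7/4·τ³=133/32

  seg 0: a=3 b=11/4 c=0 d=-7/4
  seg 1: a=4 b=-5/2 c=-21/4 d=7/4
S(1/2) = 133/32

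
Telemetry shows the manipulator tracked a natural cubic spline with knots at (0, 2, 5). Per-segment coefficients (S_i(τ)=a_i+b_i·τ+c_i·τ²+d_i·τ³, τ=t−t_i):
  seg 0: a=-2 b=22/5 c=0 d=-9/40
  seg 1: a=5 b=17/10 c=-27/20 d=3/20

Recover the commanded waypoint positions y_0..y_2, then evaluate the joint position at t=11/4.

y_0 = S_0(0) = a_0 = -2
y_1 = S_1(0) = a_1 = 5
y_2 = S_1(3) = 2
t_q=11/4 is in segment 1 (τ=3/4); S_1(τ)=7141/1280

y_0=-2 y_1=5 y_2=2
S(11/4) = 7141/1280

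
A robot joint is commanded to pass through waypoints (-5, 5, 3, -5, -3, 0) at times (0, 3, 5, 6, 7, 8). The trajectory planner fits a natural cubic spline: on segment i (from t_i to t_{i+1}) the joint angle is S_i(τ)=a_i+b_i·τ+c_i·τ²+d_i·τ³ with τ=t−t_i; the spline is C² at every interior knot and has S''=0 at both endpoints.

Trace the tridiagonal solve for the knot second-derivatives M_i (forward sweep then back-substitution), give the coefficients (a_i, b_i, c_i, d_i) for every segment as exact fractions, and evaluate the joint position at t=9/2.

Δ: Δ0=10/3, Δ1=-1, Δ2=-8, Δ3=2, Δ4=3
row 1: diag=10, rhs=-26; c'=1/5, d'=-13/5
row 2: denom=6−2·1/5=28/5; d'=(-42−2·-13/5)/(28/5)=-46/7
row 3: denom=4−1·5/28=107/28; d'=(60−1·-46/7)/(107/28)=1864/107
row 4: denom=4−1·28/107=400/107; d'=(6−1·1864/107)/(400/107)=-611/200
back: M4=-611/200
back: M3=1864/107−28/107·-611/200=911/50
back: M2=-46/7−5/28·911/50=-393/40
back: M1=-13/5−1/5·-393/40=-127/200
M: M0=0, M1=-127/200, M2=-393/40, M3=911/50, M4=-611/200, M5=0
seg 0: a=-5, c=M0/2=0, d=(M1−M0)/(6·3)=-127/3600, b=Δ0−h0·(2M0+M1)/6=4381/1200
seg 1: a=5, c=M1/2=-127/400, d=(M2−M1)/(6·2)=-919/1200, b=Δ1−h1·(2M1+M2)/6=1619/600
seg 2: a=3, c=M2/2=-393/80, d=(M3−M2)/(6·1)=5609/1200, b=Δ2−h2·(2M2+M3)/6=-4657/600
seg 3: a=-5, c=M3/2=911/100, d=(M4−M3)/(6·1)=-851/240, b=Δ3−h3·(2M3+M4)/6=-4277/1200
seg 4: a=-3, c=M4/2=-611/400, d=(M5−M4)/(6·1)=611/1200, b=Δ4−h4·(2M4+M5)/6=2411/600
t_q=9/2 → seg 1, τ=3/2; S=5+1619/600·τ+-127/400·τ²+-919/1200·τ³=3679/640

  seg 0: a=-5 b=4381/1200 c=0 d=-127/3600
  seg 1: a=5 b=1619/600 c=-127/400 d=-919/1200
  seg 2: a=3 b=-4657/600 c=-393/80 d=5609/1200
  seg 3: a=-5 b=-4277/1200 c=911/100 d=-851/240
  seg 4: a=-3 b=2411/600 c=-611/400 d=611/1200
S(9/2) = 3679/640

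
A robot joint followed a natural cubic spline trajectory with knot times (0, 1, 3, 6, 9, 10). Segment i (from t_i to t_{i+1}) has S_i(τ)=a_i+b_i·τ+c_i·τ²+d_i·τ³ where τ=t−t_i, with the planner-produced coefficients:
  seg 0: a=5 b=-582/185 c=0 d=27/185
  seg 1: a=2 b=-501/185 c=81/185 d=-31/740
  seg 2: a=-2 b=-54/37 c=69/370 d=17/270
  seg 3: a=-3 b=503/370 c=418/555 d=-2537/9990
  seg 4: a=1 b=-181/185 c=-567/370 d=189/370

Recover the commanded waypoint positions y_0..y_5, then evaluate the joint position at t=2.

y_0=5 y_1=2 y_2=-2 y_3=-3 y_4=1 y_5=-1
S(2) = -231/740

y_0 = S_0(0) = a_0 = 5
y_1 = S_1(0) = a_1 = 2
y_2 = S_2(0) = a_2 = -2
y_3 = S_3(0) = a_3 = -3
y_4 = S_4(0) = a_4 = 1
y_5 = S_4(1) = -1
t_q=2 is in segment 1 (τ=1); S_1(τ)=-231/740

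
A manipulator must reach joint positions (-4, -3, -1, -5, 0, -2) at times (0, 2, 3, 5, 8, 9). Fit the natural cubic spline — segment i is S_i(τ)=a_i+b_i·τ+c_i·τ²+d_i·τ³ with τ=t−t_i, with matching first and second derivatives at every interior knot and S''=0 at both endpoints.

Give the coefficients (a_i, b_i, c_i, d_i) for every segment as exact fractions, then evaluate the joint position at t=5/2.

Δ: Δ0=1/2, Δ1=2, Δ2=-2, Δ3=5/3, Δ4=-2
row 1: diag=6, rhs=9; c'=1/6, d'=3/2
row 2: denom=6−1·1/6=35/6; d'=(-24−1·3/2)/(35/6)=-153/35
row 3: denom=10−2·12/35=326/35; d'=(22−2·-153/35)/(326/35)=538/163
row 4: denom=8−3·105/326=2293/326; d'=(-22−3·538/163)/(2293/326)=-10400/2293
back: M4=-10400/2293
back: M3=538/163−105/326·-10400/2293=10918/2293
back: M2=-153/35−12/35·10918/2293=-13767/2293
back: M1=3/2−1/6·-13767/2293=5734/2293
M: M0=0, M1=5734/2293, M2=-13767/2293, M3=10918/2293, M4=-10400/2293, M5=0
seg 0: a=-4, c=M0/2=0, d=(M1−M0)/(6·2)=2867/13758, b=Δ0−h0·(2M0+M1)/6=-4589/13758
seg 1: a=-3, c=M1/2=2867/2293, d=(M2−M1)/(6·1)=-19501/13758, b=Δ1−h1·(2M1+M2)/6=29815/13758
seg 2: a=-1, c=M2/2=-13767/4586, d=(M3−M2)/(6·2)=24685/27516, b=Δ2−h2·(2M2+M3)/6=2858/6879
seg 3: a=-5, c=M3/2=5459/2293, d=(M4−M3)/(6·3)=-3553/6879, b=Δ3−h3·(2M3+M4)/6=-5689/6879
seg 4: a=0, c=M4/2=-5200/2293, d=(M5−M4)/(6·1)=5200/6879, b=Δ4−h4·(2M4+M5)/6=-3358/6879
t_q=5/2 → seg 1, τ=1/2; S=-3+29815/13758·τ+2867/2293·τ²+-19501/13758·τ³=-65343/36688

  seg 0: a=-4 b=-4589/13758 c=0 d=2867/13758
  seg 1: a=-3 b=29815/13758 c=2867/2293 d=-19501/13758
  seg 2: a=-1 b=2858/6879 c=-13767/4586 d=24685/27516
  seg 3: a=-5 b=-5689/6879 c=5459/2293 d=-3553/6879
  seg 4: a=0 b=-3358/6879 c=-5200/2293 d=5200/6879
S(5/2) = -65343/36688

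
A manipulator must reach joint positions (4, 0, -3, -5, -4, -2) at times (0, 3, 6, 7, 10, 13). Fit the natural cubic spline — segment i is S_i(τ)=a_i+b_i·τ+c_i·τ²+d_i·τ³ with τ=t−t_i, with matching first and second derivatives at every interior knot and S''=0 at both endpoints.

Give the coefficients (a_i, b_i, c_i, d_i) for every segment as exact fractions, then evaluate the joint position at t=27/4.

Δ: Δ0=-4/3, Δ1=-1, Δ2=-2, Δ3=1/3, Δ4=2/3
row 1: diag=12, rhs=2; c'=1/4, d'=1/6
row 2: denom=8−3·1/4=29/4; d'=(-6−3·1/6)/(29/4)=-26/29
row 3: denom=8−1·4/29=228/29; d'=(14−1·-26/29)/(228/29)=36/19
row 4: denom=12−3·29/76=825/76; d'=(2−3·36/19)/(825/76)=-56/165
back: M4=-56/165
back: M3=36/19−29/76·-56/165=334/165
back: M2=-26/29−4/29·334/165=-194/165
back: M1=1/6−1/4·-194/165=76/165
M: M0=0, M1=76/165, M2=-194/165, M3=334/165, M4=-56/165, M5=0
seg 0: a=4, c=M0/2=0, d=(M1−M0)/(6·3)=38/1485, b=Δ0−h0·(2M0+M1)/6=-86/55
seg 1: a=0, c=M1/2=38/165, d=(M2−M1)/(6·3)=-1/11, b=Δ1−h1·(2M1+M2)/6=-48/55
seg 2: a=-3, c=M2/2=-97/165, d=(M3−M2)/(6·1)=8/15, b=Δ2−h2·(2M2+M3)/6=-107/55
seg 3: a=-5, c=M3/2=167/165, d=(M4−M3)/(6·3)=-13/99, b=Δ3−h3·(2M3+M4)/6=-251/165
seg 4: a=-4, c=M4/2=-28/165, d=(M5−M4)/(6·3)=28/1485, b=Δ4−h4·(2M4+M5)/6=166/165
t_q=27/4 → seg 2, τ=3/4; S=-3+-107/55·τ+-97/165·τ²+8/15·τ³=-4017/880

  seg 0: a=4 b=-86/55 c=0 d=38/1485
  seg 1: a=0 b=-48/55 c=38/165 d=-1/11
  seg 2: a=-3 b=-107/55 c=-97/165 d=8/15
  seg 3: a=-5 b=-251/165 c=167/165 d=-13/99
  seg 4: a=-4 b=166/165 c=-28/165 d=28/1485
S(27/4) = -4017/880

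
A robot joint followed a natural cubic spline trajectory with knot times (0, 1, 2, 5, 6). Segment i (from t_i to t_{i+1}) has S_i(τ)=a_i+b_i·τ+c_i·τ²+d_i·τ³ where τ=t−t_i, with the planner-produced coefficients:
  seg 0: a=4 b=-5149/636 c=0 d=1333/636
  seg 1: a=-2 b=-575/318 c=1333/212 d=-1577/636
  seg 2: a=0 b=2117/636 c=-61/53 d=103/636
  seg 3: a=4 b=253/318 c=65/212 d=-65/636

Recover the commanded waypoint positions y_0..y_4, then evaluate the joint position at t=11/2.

y_0 = S_0(0) = a_0 = 4
y_1 = S_1(0) = a_1 = -2
y_2 = S_2(0) = a_2 = 0
y_3 = S_3(0) = a_3 = 4
y_4 = S_3(1) = 5
t_q=11/2 is in segment 3 (τ=1/2); S_3(τ)=7567/1696

y_0=4 y_1=-2 y_2=0 y_3=4 y_4=5
S(11/2) = 7567/1696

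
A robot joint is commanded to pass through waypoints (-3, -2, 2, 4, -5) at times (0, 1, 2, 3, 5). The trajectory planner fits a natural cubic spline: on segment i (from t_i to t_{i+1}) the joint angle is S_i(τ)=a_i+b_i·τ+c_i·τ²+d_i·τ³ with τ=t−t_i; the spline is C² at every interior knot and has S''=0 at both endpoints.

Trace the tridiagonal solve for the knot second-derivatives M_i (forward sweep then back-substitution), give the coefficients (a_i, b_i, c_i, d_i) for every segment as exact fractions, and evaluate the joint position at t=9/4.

  seg 0: a=-3 b=23/172 c=0 d=149/172
  seg 1: a=-2 b=235/86 c=447/172 d=-229/172
  seg 2: a=2 b=677/172 c=-60/43 d=-93/172
  seg 3: a=4 b=-41/86 c=-519/172 d=173/344
S(9/4) = 31795/11008

Δ: Δ0=1, Δ1=4, Δ2=2, Δ3=-9/2
row 1: diag=4, rhs=18; c'=1/4, d'=9/2
row 2: denom=4−1·1/4=15/4; d'=(-12−1·9/2)/(15/4)=-22/5
row 3: denom=6−1·4/15=86/15; d'=(-39−1·-22/5)/(86/15)=-519/86
back: M3=-519/86
back: M2=-22/5−4/15·-519/86=-120/43
back: M1=9/2−1/4·-120/43=447/86
M: M0=0, M1=447/86, M2=-120/43, M3=-519/86, M4=0
seg 0: a=-3, c=M0/2=0, d=(M1−M0)/(6·1)=149/172, b=Δ0−h0·(2M0+M1)/6=23/172
seg 1: a=-2, c=M1/2=447/172, d=(M2−M1)/(6·1)=-229/172, b=Δ1−h1·(2M1+M2)/6=235/86
seg 2: a=2, c=M2/2=-60/43, d=(M3−M2)/(6·1)=-93/172, b=Δ2−h2·(2M2+M3)/6=677/172
seg 3: a=4, c=M3/2=-519/172, d=(M4−M3)/(6·2)=173/344, b=Δ3−h3·(2M3+M4)/6=-41/86
t_q=9/4 → seg 2, τ=1/4; S=2+677/172·τ+-60/43·τ²+-93/172·τ³=31795/11008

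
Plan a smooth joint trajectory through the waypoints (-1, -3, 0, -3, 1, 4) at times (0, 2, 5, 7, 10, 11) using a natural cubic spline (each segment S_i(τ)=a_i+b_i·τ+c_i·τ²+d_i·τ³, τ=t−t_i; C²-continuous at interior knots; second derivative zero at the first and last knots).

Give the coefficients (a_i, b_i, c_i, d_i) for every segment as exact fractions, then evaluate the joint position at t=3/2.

Δ: Δ0=-1, Δ1=1, Δ2=-3/2, Δ3=4/3, Δ4=3
row 1: diag=10, rhs=12; c'=3/10, d'=6/5
row 2: denom=10−3·3/10=91/10; d'=(-15−3·6/5)/(91/10)=-186/91
row 3: denom=10−2·20/91=870/91; d'=(17−2·-186/91)/(870/91)=1919/870
row 4: denom=8−3·91/290=2047/290; d'=(10−3·1919/870)/(2047/290)=981/2047
back: M4=981/2047
back: M3=1919/870−91/290·981/2047=12622/6141
back: M2=-186/91−20/91·12622/6141=-15326/6141
back: M1=6/5−3/10·-15326/6141=3989/2047
M: M0=0, M1=3989/2047, M2=-15326/6141, M3=12622/6141, M4=981/2047, M5=0
seg 0: a=-1, c=M0/2=0, d=(M1−M0)/(6·2)=3989/24564, b=Δ0−h0·(2M0+M1)/6=-10130/6141
seg 1: a=-3, c=M1/2=3989/4094, d=(M2−M1)/(6·3)=-27293/110538, b=Δ1−h1·(2M1+M2)/6=1837/6141
seg 2: a=0, c=M2/2=-7663/6141, d=(M3−M2)/(6·2)=2329/6141, b=Δ2−h2·(2M2+M3)/6=-6403/12282
seg 3: a=-3, c=M3/2=6311/6141, d=(M4−M3)/(6·3)=-9679/110538, b=Δ3−h3·(2M3+M4)/6=-3937/4094
seg 4: a=1, c=M4/2=981/4094, d=(M5−M4)/(6·1)=-327/4094, b=Δ4−h4·(2M4+M5)/6=5814/2047
t_q=3/2 → seg 0, τ=3/2; S=-1+-10130/6141·τ+0·τ²+3989/24564·τ³=-191683/65504

  seg 0: a=-1 b=-10130/6141 c=0 d=3989/24564
  seg 1: a=-3 b=1837/6141 c=3989/4094 d=-27293/110538
  seg 2: a=0 b=-6403/12282 c=-7663/6141 d=2329/6141
  seg 3: a=-3 b=-3937/4094 c=6311/6141 d=-9679/110538
  seg 4: a=1 b=5814/2047 c=981/4094 d=-327/4094
S(3/2) = -191683/65504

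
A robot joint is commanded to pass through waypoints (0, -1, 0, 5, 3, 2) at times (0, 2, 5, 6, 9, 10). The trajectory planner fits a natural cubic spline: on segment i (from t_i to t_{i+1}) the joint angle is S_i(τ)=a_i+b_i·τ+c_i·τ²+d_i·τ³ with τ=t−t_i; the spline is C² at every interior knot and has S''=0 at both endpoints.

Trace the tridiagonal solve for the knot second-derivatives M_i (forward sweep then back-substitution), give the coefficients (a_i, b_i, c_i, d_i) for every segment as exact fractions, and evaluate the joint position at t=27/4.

  seg 0: a=0 b=-551/2550 c=0 d=-181/2550
  seg 1: a=-1 b=-2723/2550 c=-181/425 d=253/850
  seg 2: a=0 b=331/75 c=383/170 d=-4249/2550
  seg 3: a=5 b=9997/2550 c=-1167/425 d=3103/7650
  seg 4: a=3 b=-2044/1275 c=769/850 d=-769/2550
S(27/4) = 357237/54400

Δ: Δ0=-1/2, Δ1=1/3, Δ2=5, Δ3=-2/3, Δ4=-1
row 1: diag=10, rhs=5; c'=3/10, d'=1/2
row 2: denom=8−3·3/10=71/10; d'=(28−3·1/2)/(71/10)=265/71
row 3: denom=8−1·10/71=558/71; d'=(-34−1·265/71)/(558/71)=-893/186
row 4: denom=8−3·71/186=425/62; d'=(-2−3·-893/186)/(425/62)=769/425
back: M4=769/425
back: M3=-893/186−71/186·769/425=-2334/425
back: M2=265/71−10/71·-2334/425=383/85
back: M1=1/2−3/10·383/85=-362/425
M: M0=0, M1=-362/425, M2=383/85, M3=-2334/425, M4=769/425, M5=0
seg 0: a=0, c=M0/2=0, d=(M1−M0)/(6·2)=-181/2550, b=Δ0−h0·(2M0+M1)/6=-551/2550
seg 1: a=-1, c=M1/2=-181/425, d=(M2−M1)/(6·3)=253/850, b=Δ1−h1·(2M1+M2)/6=-2723/2550
seg 2: a=0, c=M2/2=383/170, d=(M3−M2)/(6·1)=-4249/2550, b=Δ2−h2·(2M2+M3)/6=331/75
seg 3: a=5, c=M3/2=-1167/425, d=(M4−M3)/(6·3)=3103/7650, b=Δ3−h3·(2M3+M4)/6=9997/2550
seg 4: a=3, c=M4/2=769/850, d=(M5−M4)/(6·1)=-769/2550, b=Δ4−h4·(2M4+M5)/6=-2044/1275
t_q=27/4 → seg 3, τ=3/4; S=5+9997/2550·τ+-1167/425·τ²+3103/7650·τ³=357237/54400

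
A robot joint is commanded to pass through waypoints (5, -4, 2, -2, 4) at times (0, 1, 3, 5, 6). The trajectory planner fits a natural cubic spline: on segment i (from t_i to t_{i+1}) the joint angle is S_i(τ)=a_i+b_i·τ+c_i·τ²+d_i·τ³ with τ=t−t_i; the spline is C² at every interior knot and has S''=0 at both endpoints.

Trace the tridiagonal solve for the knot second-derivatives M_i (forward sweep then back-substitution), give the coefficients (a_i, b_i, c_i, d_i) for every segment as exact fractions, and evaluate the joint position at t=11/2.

Δ: Δ0=-9, Δ1=3, Δ2=-2, Δ3=6
row 1: diag=6, rhs=72; c'=1/3, d'=12
row 2: denom=8−2·1/3=22/3; d'=(-30−2·12)/(22/3)=-81/11
row 3: denom=6−2·3/11=60/11; d'=(48−2·-81/11)/(60/11)=23/2
back: M3=23/2
back: M2=-81/11−3/11·23/2=-21/2
back: M1=12−1/3·-21/2=31/2
M: M0=0, M1=31/2, M2=-21/2, M3=23/2, M4=0
seg 0: a=5, c=M0/2=0, d=(M1−M0)/(6·1)=31/12, b=Δ0−h0·(2M0+M1)/6=-139/12
seg 1: a=-4, c=M1/2=31/4, d=(M2−M1)/(6·2)=-13/6, b=Δ1−h1·(2M1+M2)/6=-23/6
seg 2: a=2, c=M2/2=-21/4, d=(M3−M2)/(6·2)=11/6, b=Δ2−h2·(2M2+M3)/6=7/6
seg 3: a=-2, c=M3/2=23/4, d=(M4−M3)/(6·1)=-23/12, b=Δ3−h3·(2M3+M4)/6=13/6
t_q=11/2 → seg 3, τ=1/2; S=-2+13/6·τ+23/4·τ²+-23/12·τ³=9/32

  seg 0: a=5 b=-139/12 c=0 d=31/12
  seg 1: a=-4 b=-23/6 c=31/4 d=-13/6
  seg 2: a=2 b=7/6 c=-21/4 d=11/6
  seg 3: a=-2 b=13/6 c=23/4 d=-23/12
S(11/2) = 9/32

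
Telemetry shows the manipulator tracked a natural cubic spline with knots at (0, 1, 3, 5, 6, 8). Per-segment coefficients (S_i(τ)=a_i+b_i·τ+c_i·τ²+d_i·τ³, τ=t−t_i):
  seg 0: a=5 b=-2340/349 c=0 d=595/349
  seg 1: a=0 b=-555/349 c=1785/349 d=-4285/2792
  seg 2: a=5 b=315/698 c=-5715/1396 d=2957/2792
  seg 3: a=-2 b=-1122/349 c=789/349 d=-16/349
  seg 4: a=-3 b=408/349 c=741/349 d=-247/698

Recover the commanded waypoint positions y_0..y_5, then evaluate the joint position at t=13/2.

y_0 = S_0(0) = a_0 = 5
y_1 = S_1(0) = a_1 = 0
y_2 = S_2(0) = a_2 = 5
y_3 = S_3(0) = a_3 = -2
y_4 = S_4(0) = a_4 = -3
y_5 = S_4(2) = 5
t_q=13/2 is in segment 4 (τ=1/2); S_4(τ)=-10771/5584

y_0=5 y_1=0 y_2=5 y_3=-2 y_4=-3 y_5=5
S(13/2) = -10771/5584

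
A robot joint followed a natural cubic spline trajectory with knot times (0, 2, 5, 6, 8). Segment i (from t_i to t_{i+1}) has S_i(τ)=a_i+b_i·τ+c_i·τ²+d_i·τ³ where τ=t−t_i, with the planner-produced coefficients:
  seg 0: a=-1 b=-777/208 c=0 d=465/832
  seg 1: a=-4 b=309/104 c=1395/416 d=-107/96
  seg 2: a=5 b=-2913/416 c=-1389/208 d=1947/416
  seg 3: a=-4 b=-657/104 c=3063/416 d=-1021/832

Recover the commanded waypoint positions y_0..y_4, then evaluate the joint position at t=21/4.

y_0=-1 y_1=-4 y_2=5 y_3=-4 y_4=3
S(21/4) = 77347/26624

y_0 = S_0(0) = a_0 = -1
y_1 = S_1(0) = a_1 = -4
y_2 = S_2(0) = a_2 = 5
y_3 = S_3(0) = a_3 = -4
y_4 = S_3(2) = 3
t_q=21/4 is in segment 2 (τ=1/4); S_2(τ)=77347/26624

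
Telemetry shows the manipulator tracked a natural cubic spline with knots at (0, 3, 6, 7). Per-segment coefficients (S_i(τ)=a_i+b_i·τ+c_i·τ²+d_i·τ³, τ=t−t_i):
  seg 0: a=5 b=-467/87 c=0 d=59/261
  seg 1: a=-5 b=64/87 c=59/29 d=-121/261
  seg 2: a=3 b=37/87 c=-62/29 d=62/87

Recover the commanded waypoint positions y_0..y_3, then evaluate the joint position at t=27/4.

y_0 = S_0(0) = a_0 = 5
y_1 = S_1(0) = a_1 = -5
y_2 = S_2(0) = a_2 = 3
y_3 = S_2(1) = 2
t_q=27/4 is in segment 2 (τ=3/4); S_2(τ)=2243/928

y_0=5 y_1=-5 y_2=3 y_3=2
S(27/4) = 2243/928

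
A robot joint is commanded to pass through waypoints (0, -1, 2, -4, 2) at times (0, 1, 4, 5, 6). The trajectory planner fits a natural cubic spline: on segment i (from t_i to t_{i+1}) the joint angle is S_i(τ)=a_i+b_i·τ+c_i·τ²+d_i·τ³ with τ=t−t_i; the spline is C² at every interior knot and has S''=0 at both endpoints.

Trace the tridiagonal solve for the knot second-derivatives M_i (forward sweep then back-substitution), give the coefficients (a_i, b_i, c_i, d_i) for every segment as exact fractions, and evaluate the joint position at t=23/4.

  seg 0: a=0 b=-197/106 c=0 d=91/106
  seg 1: a=-1 b=38/53 c=273/106 d=-263/318
  seg 2: a=2 b=-653/106 c=-258/53 d=533/106
  seg 3: a=-4 b=-43/53 c=1083/106 d=-361/106
S(23/4) = -2023/6784

Δ: Δ0=-1, Δ1=1, Δ2=-6, Δ3=6
row 1: diag=8, rhs=12; c'=3/8, d'=3/2
row 2: denom=8−3·3/8=55/8; d'=(-42−3·3/2)/(55/8)=-372/55
row 3: denom=4−1·8/55=212/55; d'=(72−1·-372/55)/(212/55)=1083/53
back: M3=1083/53
back: M2=-372/55−8/55·1083/53=-516/53
back: M1=3/2−3/8·-516/53=273/53
M: M0=0, M1=273/53, M2=-516/53, M3=1083/53, M4=0
seg 0: a=0, c=M0/2=0, d=(M1−M0)/(6·1)=91/106, b=Δ0−h0·(2M0+M1)/6=-197/106
seg 1: a=-1, c=M1/2=273/106, d=(M2−M1)/(6·3)=-263/318, b=Δ1−h1·(2M1+M2)/6=38/53
seg 2: a=2, c=M2/2=-258/53, d=(M3−M2)/(6·1)=533/106, b=Δ2−h2·(2M2+M3)/6=-653/106
seg 3: a=-4, c=M3/2=1083/106, d=(M4−M3)/(6·1)=-361/106, b=Δ3−h3·(2M3+M4)/6=-43/53
t_q=23/4 → seg 3, τ=3/4; S=-4+-43/53·τ+1083/106·τ²+-361/106·τ³=-2023/6784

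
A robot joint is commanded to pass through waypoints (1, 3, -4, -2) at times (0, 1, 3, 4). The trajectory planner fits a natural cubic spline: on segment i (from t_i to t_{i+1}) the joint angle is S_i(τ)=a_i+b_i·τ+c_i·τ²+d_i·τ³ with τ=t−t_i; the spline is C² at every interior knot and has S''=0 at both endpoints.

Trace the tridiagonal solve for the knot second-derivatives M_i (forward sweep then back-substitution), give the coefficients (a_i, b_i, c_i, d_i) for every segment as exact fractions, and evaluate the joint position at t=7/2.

Δ: Δ0=2, Δ1=-7/2, Δ2=2
row 1: diag=6, rhs=-33; c'=1/3, d'=-11/2
row 2: denom=6−2·1/3=16/3; d'=(33−2·-11/2)/(16/3)=33/4
back: M2=33/4
back: M1=-11/2−1/3·33/4=-33/4
M: M0=0, M1=-33/4, M2=33/4, M3=0
seg 0: a=1, c=M0/2=0, d=(M1−M0)/(6·1)=-11/8, b=Δ0−h0·(2M0+M1)/6=27/8
seg 1: a=3, c=M1/2=-33/8, d=(M2−M1)/(6·2)=11/8, b=Δ1−h1·(2M1+M2)/6=-3/4
seg 2: a=-4, c=M2/2=33/8, d=(M3−M2)/(6·1)=-11/8, b=Δ2−h2·(2M2+M3)/6=-3/4
t_q=7/2 → seg 2, τ=1/2; S=-4+-3/4·τ+33/8·τ²+-11/8·τ³=-225/64

  seg 0: a=1 b=27/8 c=0 d=-11/8
  seg 1: a=3 b=-3/4 c=-33/8 d=11/8
  seg 2: a=-4 b=-3/4 c=33/8 d=-11/8
S(7/2) = -225/64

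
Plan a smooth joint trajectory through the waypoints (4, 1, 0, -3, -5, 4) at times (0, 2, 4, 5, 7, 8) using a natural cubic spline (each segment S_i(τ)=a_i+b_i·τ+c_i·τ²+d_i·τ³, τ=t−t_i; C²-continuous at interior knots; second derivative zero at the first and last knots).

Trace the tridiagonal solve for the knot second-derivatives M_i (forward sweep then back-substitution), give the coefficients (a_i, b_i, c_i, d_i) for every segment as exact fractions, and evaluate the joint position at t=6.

  seg 0: a=4 b=-135/68 c=0 d=33/272
  seg 1: a=1 b=-9/17 c=99/136 d=-97/272
  seg 2: a=0 b=-129/68 c=-24/17 d=21/68
  seg 3: a=-3 b=-129/34 c=-33/68 d=16/17
  seg 4: a=-5 b=189/34 c=351/68 d=-117/68
S(6) = -431/68

Δ: Δ0=-3/2, Δ1=-1/2, Δ2=-3, Δ3=-1, Δ4=9
row 1: diag=8, rhs=6; c'=1/4, d'=3/4
row 2: denom=6−2·1/4=11/2; d'=(-15−2·3/4)/(11/2)=-3
row 3: denom=6−1·2/11=64/11; d'=(12−1·-3)/(64/11)=165/64
row 4: denom=6−2·11/32=85/16; d'=(60−2·165/64)/(85/16)=351/34
back: M4=351/34
back: M3=165/64−11/32·351/34=-33/34
back: M2=-3−2/11·-33/34=-48/17
back: M1=3/4−1/4·-48/17=99/68
M: M0=0, M1=99/68, M2=-48/17, M3=-33/34, M4=351/34, M5=0
seg 0: a=4, c=M0/2=0, d=(M1−M0)/(6·2)=33/272, b=Δ0−h0·(2M0+M1)/6=-135/68
seg 1: a=1, c=M1/2=99/136, d=(M2−M1)/(6·2)=-97/272, b=Δ1−h1·(2M1+M2)/6=-9/17
seg 2: a=0, c=M2/2=-24/17, d=(M3−M2)/(6·1)=21/68, b=Δ2−h2·(2M2+M3)/6=-129/68
seg 3: a=-3, c=M3/2=-33/68, d=(M4−M3)/(6·2)=16/17, b=Δ3−h3·(2M3+M4)/6=-129/34
seg 4: a=-5, c=M4/2=351/68, d=(M5−M4)/(6·1)=-117/68, b=Δ4−h4·(2M4+M5)/6=189/34
t_q=6 → seg 3, τ=1; S=-3+-129/34·τ+-33/68·τ²+16/17·τ³=-431/68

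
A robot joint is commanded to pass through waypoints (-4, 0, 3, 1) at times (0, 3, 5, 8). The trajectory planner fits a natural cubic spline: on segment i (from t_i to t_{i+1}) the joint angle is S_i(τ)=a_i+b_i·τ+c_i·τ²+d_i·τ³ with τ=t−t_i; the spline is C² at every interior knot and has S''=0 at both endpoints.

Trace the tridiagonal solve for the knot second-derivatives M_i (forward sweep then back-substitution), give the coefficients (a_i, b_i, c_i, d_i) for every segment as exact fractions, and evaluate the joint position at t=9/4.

Δ: Δ0=4/3, Δ1=3/2, Δ2=-2/3
row 1: diag=10, rhs=1; c'=1/5, d'=1/10
row 2: denom=10−2·1/5=48/5; d'=(-13−2·1/10)/(48/5)=-11/8
back: M2=-11/8
back: M1=1/10−1/5·-11/8=3/8
M: M0=0, M1=3/8, M2=-11/8, M3=0
seg 0: a=-4, c=M0/2=0, d=(M1−M0)/(6·3)=1/48, b=Δ0−h0·(2M0+M1)/6=55/48
seg 1: a=0, c=M1/2=3/16, d=(M2−M1)/(6·2)=-7/48, b=Δ1−h1·(2M1+M2)/6=41/24
seg 2: a=3, c=M2/2=-11/16, d=(M3−M2)/(6·3)=11/144, b=Δ2−h2·(2M2+M3)/6=17/24
t_q=9/4 → seg 0, τ=9/4; S=-4+55/48·τ+0·τ²+1/48·τ³=-1213/1024

  seg 0: a=-4 b=55/48 c=0 d=1/48
  seg 1: a=0 b=41/24 c=3/16 d=-7/48
  seg 2: a=3 b=17/24 c=-11/16 d=11/144
S(9/4) = -1213/1024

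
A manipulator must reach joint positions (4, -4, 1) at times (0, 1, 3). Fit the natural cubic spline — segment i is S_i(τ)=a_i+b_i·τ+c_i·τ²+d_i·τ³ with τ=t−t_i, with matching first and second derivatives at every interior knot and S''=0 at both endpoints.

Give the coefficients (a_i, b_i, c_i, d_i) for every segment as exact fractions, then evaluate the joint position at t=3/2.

Δ: Δ0=-8, Δ1=5/2
row 1: diag=6, rhs=63; c'=1/3, d'=21/2
back: M1=21/2
M: M0=0, M1=21/2, M2=0
seg 0: a=4, c=M0/2=0, d=(M1−M0)/(6·1)=7/4, b=Δ0−h0·(2M0+M1)/6=-39/4
seg 1: a=-4, c=M1/2=21/4, d=(M2−M1)/(6·2)=-7/8, b=Δ1−h1·(2M1+M2)/6=-9/2
t_q=3/2 → seg 1, τ=1/2; S=-4+-9/2·τ+21/4·τ²+-7/8·τ³=-323/64

  seg 0: a=4 b=-39/4 c=0 d=7/4
  seg 1: a=-4 b=-9/2 c=21/4 d=-7/8
S(3/2) = -323/64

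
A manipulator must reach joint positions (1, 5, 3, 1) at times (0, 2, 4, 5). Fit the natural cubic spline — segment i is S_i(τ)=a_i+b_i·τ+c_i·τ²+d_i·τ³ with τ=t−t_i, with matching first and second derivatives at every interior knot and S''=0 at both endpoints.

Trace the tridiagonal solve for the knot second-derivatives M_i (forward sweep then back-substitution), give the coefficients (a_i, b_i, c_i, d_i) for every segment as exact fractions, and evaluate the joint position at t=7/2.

Δ: Δ0=2, Δ1=-1, Δ2=-2
row 1: diag=8, rhs=-18; c'=1/4, d'=-9/4
row 2: denom=6−2·1/4=11/2; d'=(-6−2·-9/4)/(11/2)=-3/11
back: M2=-3/11
back: M1=-9/4−1/4·-3/11=-24/11
M: M0=0, M1=-24/11, M2=-3/11, M3=0
seg 0: a=1, c=M0/2=0, d=(M1−M0)/(6·2)=-2/11, b=Δ0−h0·(2M0+M1)/6=30/11
seg 1: a=5, c=M1/2=-12/11, d=(M2−M1)/(6·2)=7/44, b=Δ1−h1·(2M1+M2)/6=6/11
seg 2: a=3, c=M2/2=-3/22, d=(M3−M2)/(6·1)=1/22, b=Δ2−h2·(2M2+M3)/6=-21/11
t_q=7/2 → seg 1, τ=3/2; S=5+6/11·τ+-12/11·τ²+7/44·τ³=1373/352

  seg 0: a=1 b=30/11 c=0 d=-2/11
  seg 1: a=5 b=6/11 c=-12/11 d=7/44
  seg 2: a=3 b=-21/11 c=-3/22 d=1/22
S(7/2) = 1373/352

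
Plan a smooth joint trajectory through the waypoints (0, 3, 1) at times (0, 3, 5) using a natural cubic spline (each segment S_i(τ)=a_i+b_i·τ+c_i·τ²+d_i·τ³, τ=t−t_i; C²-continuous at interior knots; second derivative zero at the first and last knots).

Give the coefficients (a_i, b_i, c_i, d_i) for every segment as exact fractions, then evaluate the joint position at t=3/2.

  seg 0: a=0 b=8/5 c=0 d=-1/15
  seg 1: a=3 b=-1/5 c=-3/5 d=1/10
S(3/2) = 87/40

Δ: Δ0=1, Δ1=-1
row 1: diag=10, rhs=-12; c'=1/5, d'=-6/5
back: M1=-6/5
M: M0=0, M1=-6/5, M2=0
seg 0: a=0, c=M0/2=0, d=(M1−M0)/(6·3)=-1/15, b=Δ0−h0·(2M0+M1)/6=8/5
seg 1: a=3, c=M1/2=-3/5, d=(M2−M1)/(6·2)=1/10, b=Δ1−h1·(2M1+M2)/6=-1/5
t_q=3/2 → seg 0, τ=3/2; S=0+8/5·τ+0·τ²+-1/15·τ³=87/40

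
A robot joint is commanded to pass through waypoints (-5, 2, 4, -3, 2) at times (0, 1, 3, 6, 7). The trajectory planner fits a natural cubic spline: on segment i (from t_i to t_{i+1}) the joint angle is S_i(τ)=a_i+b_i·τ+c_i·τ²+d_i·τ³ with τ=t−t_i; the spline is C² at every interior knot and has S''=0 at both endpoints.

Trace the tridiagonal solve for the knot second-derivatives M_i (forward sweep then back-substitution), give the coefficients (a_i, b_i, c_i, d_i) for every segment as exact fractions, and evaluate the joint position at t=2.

Δ: Δ0=7, Δ1=1, Δ2=-7/3, Δ3=5
row 1: diag=6, rhs=-36; c'=1/3, d'=-6
row 2: denom=10−2·1/3=28/3; d'=(-20−2·-6)/(28/3)=-6/7
row 3: denom=8−3·9/28=197/28; d'=(44−3·-6/7)/(197/28)=1304/197
back: M3=1304/197
back: M2=-6/7−9/28·1304/197=-588/197
back: M1=-6−1/3·-588/197=-986/197
M: M0=0, M1=-986/197, M2=-588/197, M3=1304/197, M4=0
seg 0: a=-5, c=M0/2=0, d=(M1−M0)/(6·1)=-493/591, b=Δ0−h0·(2M0+M1)/6=4630/591
seg 1: a=2, c=M1/2=-493/197, d=(M2−M1)/(6·2)=199/1182, b=Δ1−h1·(2M1+M2)/6=3151/591
seg 2: a=4, c=M2/2=-294/197, d=(M3−M2)/(6·3)=946/1773, b=Δ2−h2·(2M2+M3)/6=-1571/591
seg 3: a=-3, c=M3/2=652/197, d=(M4−M3)/(6·1)=-652/591, b=Δ3−h3·(2M3+M4)/6=1651/591
t_q=2 → seg 1, τ=1; S=2+3151/591·τ+-493/197·τ²+199/1182·τ³=1969/394

  seg 0: a=-5 b=4630/591 c=0 d=-493/591
  seg 1: a=2 b=3151/591 c=-493/197 d=199/1182
  seg 2: a=4 b=-1571/591 c=-294/197 d=946/1773
  seg 3: a=-3 b=1651/591 c=652/197 d=-652/591
S(2) = 1969/394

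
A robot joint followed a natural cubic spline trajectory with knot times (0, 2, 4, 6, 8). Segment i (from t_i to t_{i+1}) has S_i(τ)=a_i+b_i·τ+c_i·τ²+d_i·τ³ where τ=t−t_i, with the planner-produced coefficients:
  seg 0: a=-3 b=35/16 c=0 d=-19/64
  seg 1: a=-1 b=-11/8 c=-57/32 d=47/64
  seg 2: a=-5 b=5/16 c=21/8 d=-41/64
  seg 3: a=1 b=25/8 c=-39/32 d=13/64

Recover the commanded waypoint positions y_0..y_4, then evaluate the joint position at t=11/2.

y_0 = S_0(0) = a_0 = -3
y_1 = S_1(0) = a_1 = -1
y_2 = S_2(0) = a_2 = -5
y_3 = S_3(0) = a_3 = 1
y_4 = S_3(2) = 4
t_q=11/2 is in segment 2 (τ=3/2); S_2(τ)=-403/512

y_0=-3 y_1=-1 y_2=-5 y_3=1 y_4=4
S(11/2) = -403/512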